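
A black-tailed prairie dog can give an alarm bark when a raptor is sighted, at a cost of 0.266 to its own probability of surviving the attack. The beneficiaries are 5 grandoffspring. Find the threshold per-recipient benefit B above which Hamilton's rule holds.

0.2128

r to a grandoffspring = 1/4 (two parent–offspring links: r = (1/2)^2 = 1/4).
Hamilton's rule with n recipients of equal r: n·r·B > C, so B > C/(n·r) = 0.266/(5·0.25) = 0.2128.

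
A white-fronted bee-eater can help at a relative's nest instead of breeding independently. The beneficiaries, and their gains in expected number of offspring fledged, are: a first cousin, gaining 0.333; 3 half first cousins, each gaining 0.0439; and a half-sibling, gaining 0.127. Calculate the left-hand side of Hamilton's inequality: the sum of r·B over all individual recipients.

0.08160625

r to a first cousin = 0.125 (first cousins share one grandparent pair — two paths of length 4: r = 2·(1/2)^4 = 1/8).
r to a half first cousin = 0.0625 (half first cousins share one grandparent — one path of length 4: r = (1/2)^4 = 1/16).
r to a half-sibling = 1/4 (half-sibs share one parent — one path of length 2: r = (1/2)^2 = 1/4).
Summing one r·B term per recipient: 1·0.125·0.333 + 3·0.0625·0.0439 + 1·0.25·0.127 = 0.08160625.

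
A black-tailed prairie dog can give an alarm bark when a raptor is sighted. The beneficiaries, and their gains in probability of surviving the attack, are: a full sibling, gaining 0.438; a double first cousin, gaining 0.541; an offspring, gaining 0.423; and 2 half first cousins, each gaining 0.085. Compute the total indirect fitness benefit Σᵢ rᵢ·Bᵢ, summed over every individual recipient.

0.576375

r to a full sibling = 0.5 (full sibs share both parents — two paths of length 2: r = 2·(1/2)^2 = 1/2).
r to a double first cousin = 1/4 (double first cousins share both grandparent pairs — four paths of length 4: r = 4·(1/2)^4 = 1/4).
r to an offspring = 1/2 (one parent–offspring link: r = (1/2)^1 = 1/2).
r to a half first cousin = 0.0625 (half first cousins share one grandparent — one path of length 4: r = (1/2)^4 = 1/16).
Summing one r·B term per recipient: 1·0.5·0.438 + 1·0.25·0.541 + 1·0.5·0.423 + 2·0.0625·0.085 = 0.576375.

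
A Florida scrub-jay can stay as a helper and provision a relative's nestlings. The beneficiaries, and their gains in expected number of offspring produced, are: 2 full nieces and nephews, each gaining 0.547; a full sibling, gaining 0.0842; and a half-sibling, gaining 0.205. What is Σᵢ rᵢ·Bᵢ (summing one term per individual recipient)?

r to a full niece or nephew = 1/4 (full aunt/uncle↔niece/nephew: two paths of length 3 through the shared grandparent pair: r = 2·(1/2)^3 = 1/4).
r to a full sibling = 1/2 (full sibs share both parents — two paths of length 2: r = 2·(1/2)^2 = 1/2).
r to a half-sibling = 1/4 (half-sibs share one parent — one path of length 2: r = (1/2)^2 = 1/4).
Summing one r·B term per recipient: 2·0.25·0.547 + 1·0.5·0.0842 + 1·0.25·0.205 = 0.36685.

0.36685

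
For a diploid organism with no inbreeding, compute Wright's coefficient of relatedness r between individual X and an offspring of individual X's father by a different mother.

0.25

Each parent–offspring link contributes a factor of 1/2, and independent paths through distinct common ancestors add.
Half-sibs share one parent — one path of length 2: r = (1/2)^2 = 1/4.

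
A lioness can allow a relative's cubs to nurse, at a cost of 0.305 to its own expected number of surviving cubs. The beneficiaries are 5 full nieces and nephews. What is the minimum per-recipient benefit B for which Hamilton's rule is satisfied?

0.244

r to a full niece or nephew = 1/4 (full aunt/uncle↔niece/nephew: two paths of length 3 through the shared grandparent pair: r = 2·(1/2)^3 = 1/4).
Hamilton's rule with n recipients of equal r: n·r·B > C, so B > C/(n·r) = 0.305/(5·0.25) = 0.244.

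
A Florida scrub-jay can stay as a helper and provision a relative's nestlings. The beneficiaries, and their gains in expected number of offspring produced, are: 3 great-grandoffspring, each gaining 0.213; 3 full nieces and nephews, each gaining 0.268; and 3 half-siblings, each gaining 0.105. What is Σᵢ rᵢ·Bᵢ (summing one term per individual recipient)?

r to a great-grandoffspring = 1/8 (three parent–offspring links: r = (1/2)^3 = 1/8).
r to a full niece or nephew = 0.25 (full aunt/uncle↔niece/nephew: two paths of length 3 through the shared grandparent pair: r = 2·(1/2)^3 = 1/4).
r to a half-sibling = 0.25 (half-sibs share one parent — one path of length 2: r = (1/2)^2 = 1/4).
Summing one r·B term per recipient: 3·0.125·0.213 + 3·0.25·0.268 + 3·0.25·0.105 = 0.359625.

0.359625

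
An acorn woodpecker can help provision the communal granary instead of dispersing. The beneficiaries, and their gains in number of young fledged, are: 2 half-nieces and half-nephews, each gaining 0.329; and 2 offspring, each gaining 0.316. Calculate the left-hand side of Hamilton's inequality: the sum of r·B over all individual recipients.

0.39825

r to a half-niece or half-nephew = 0.125 (half-aunt/uncle↔niece/nephew: one path of length 3: r = (1/2)^3 = 1/8).
r to an offspring = 1/2 (one parent–offspring link: r = (1/2)^1 = 1/2).
Summing one r·B term per recipient: 2·0.125·0.329 + 2·0.5·0.316 = 0.39825.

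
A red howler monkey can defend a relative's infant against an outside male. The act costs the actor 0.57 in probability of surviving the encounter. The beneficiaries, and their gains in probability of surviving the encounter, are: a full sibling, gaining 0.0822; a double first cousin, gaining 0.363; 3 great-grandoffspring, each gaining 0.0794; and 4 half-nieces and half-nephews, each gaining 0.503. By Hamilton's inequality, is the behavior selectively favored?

Hamilton's rule: the trait is favored when the sum of r·B over every recipient exceeds the actor's cost C.
r to a full sibling = 1/2 (full sibs share both parents — two paths of length 2: r = 2·(1/2)^2 = 1/2).
r to a double first cousin = 0.25 (double first cousins share both grandparent pairs — four paths of length 4: r = 4·(1/2)^4 = 1/4).
r to a great-grandoffspring = 0.125 (three parent–offspring links: r = (1/2)^3 = 1/8).
r to a half-niece or half-nephew = 1/8 (half-aunt/uncle↔niece/nephew: one path of length 3: r = (1/2)^3 = 1/8).
Summing one r·B term per recipient: 1·0.5·0.0822 + 1·0.25·0.363 + 3·0.125·0.0794 + 4·0.125·0.503 = 0.413125.
0.413125 < 0.57: the indirect benefit is less than the cost.

No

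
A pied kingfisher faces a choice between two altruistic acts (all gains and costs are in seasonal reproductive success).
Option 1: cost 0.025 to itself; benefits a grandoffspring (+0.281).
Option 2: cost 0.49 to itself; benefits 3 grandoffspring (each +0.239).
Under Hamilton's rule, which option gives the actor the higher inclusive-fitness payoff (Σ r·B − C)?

Option 1

Option 1: r to a grandoffspring = 0.25.
Option 1: Σ r·B − C = (1·0.25·0.281) − 0.025 = 0.04525.
Option 2: r to a grandoffspring = 0.25.
Option 2: Σ r·B − C = (3·0.25·0.239) − 0.49 = -0.31075.
Option 1 has the higher net inclusive-fitness payoff.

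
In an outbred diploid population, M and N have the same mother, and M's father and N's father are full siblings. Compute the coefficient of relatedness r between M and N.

0.375

Wright's path rule: contributions from independent ancestry routes add.
M and N are related in two ways: half-sibs through their shared mother (r = 1/4) and first cousins through their fathers (r = 1/8).
r = 1/4 + 1/8 = 0.375.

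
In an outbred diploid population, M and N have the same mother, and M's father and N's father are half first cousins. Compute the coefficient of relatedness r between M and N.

With two independent routes of shared ancestry, r is the sum of the two contributions.
M and N are related in two ways: half-sibs through their shared mother (r = 1/4) and half second cousins through their fathers (r = 1/64).
r = 1/4 + 1/64 = 17/64 = 0.265625.

0.265625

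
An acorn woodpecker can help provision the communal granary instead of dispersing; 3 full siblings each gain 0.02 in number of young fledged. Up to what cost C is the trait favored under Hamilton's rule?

0.03

r to a full sibling = 0.5 (full sibs share both parents — two paths of length 2: r = 2·(1/2)^2 = 1/2).
Hamilton's rule: n·r·B > C, so the trait is favored while C < n·r·B = 3·0.5·0.02 = 0.03.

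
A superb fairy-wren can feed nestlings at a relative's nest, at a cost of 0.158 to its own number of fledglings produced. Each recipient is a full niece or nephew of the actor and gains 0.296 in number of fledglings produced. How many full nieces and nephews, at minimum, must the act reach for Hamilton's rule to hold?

3

r to a full niece or nephew = 0.25 (full aunt/uncle↔niece/nephew: two paths of length 3 through the shared grandparent pair: r = 2·(1/2)^3 = 1/4).
Hamilton's rule: n·r·B > C  ⇒  n > C/(r·B) = 0.158/(0.25·0.296) = 2.135.
The smallest integer exceeding 2.135 is 3.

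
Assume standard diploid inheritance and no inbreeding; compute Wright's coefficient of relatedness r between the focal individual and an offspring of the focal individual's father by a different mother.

Each parent–offspring link contributes a factor of 1/2, and independent paths through distinct common ancestors add.
Half-sibs share one parent — one path of length 2: r = (1/2)^2 = 1/4.

0.25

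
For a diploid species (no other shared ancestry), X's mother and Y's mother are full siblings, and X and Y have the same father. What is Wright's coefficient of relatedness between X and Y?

Independent pedigree routes through distinct common ancestors add.
X and Y are related in two ways: first cousins through their mothers (r = 1/8) and half-sibs through their shared father (r = 1/4).
r = 1/8 + 1/4 = 0.375.

0.375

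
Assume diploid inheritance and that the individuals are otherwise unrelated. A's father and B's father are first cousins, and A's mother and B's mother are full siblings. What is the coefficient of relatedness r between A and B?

Wright's path rule: contributions from independent ancestry routes add.
A and B are related in two ways: second cousins through their fathers (r = 1/32) and first cousins through their mothers (r = 1/8).
r = 1/32 + 1/8 = 0.15625.

0.15625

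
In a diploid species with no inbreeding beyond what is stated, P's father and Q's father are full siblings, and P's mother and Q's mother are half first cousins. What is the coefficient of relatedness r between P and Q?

Wright's path rule: contributions from independent ancestry routes add.
P and Q are related in two ways: first cousins through their fathers (r = 1/8) and half second cousins through their mothers (r = 1/64).
r = 1/8 + 1/64 = 9/64 = 0.140625.

0.140625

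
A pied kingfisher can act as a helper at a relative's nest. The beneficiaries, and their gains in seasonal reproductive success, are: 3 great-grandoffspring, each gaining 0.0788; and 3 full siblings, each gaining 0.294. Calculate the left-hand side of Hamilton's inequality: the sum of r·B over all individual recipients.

0.47055

r to a great-grandoffspring = 1/8 (three parent–offspring links: r = (1/2)^3 = 1/8).
r to a full sibling = 1/2 (full sibs share both parents — two paths of length 2: r = 2·(1/2)^2 = 1/2).
Summing one r·B term per recipient: 3·0.125·0.0788 + 3·0.5·0.294 = 0.47055.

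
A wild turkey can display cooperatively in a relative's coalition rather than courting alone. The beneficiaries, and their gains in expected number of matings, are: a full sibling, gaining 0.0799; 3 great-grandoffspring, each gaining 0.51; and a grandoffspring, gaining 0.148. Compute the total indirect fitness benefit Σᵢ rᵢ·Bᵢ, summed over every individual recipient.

0.2682

r to a full sibling = 0.5 (full sibs share both parents — two paths of length 2: r = 2·(1/2)^2 = 1/2).
r to a great-grandoffspring = 0.125 (three parent–offspring links: r = (1/2)^3 = 1/8).
r to a grandoffspring = 1/4 (two parent–offspring links: r = (1/2)^2 = 1/4).
Summing one r·B term per recipient: 1·0.5·0.0799 + 3·0.125·0.51 + 1·0.25·0.148 = 0.2682.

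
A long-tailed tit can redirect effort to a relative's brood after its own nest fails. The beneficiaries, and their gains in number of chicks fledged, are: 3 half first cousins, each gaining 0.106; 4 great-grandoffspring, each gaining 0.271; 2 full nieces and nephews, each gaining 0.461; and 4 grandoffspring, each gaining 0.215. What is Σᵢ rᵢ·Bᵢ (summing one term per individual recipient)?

r to a half first cousin = 1/16 (half first cousins share one grandparent — one path of length 4: r = (1/2)^4 = 1/16).
r to a great-grandoffspring = 1/8 (three parent–offspring links: r = (1/2)^3 = 1/8).
r to a full niece or nephew = 0.25 (full aunt/uncle↔niece/nephew: two paths of length 3 through the shared grandparent pair: r = 2·(1/2)^3 = 1/4).
r to a grandoffspring = 0.25 (two parent–offspring links: r = (1/2)^2 = 1/4).
Summing one r·B term per recipient: 3·0.0625·0.106 + 4·0.125·0.271 + 2·0.25·0.461 + 4·0.25·0.215 = 0.600875.

0.600875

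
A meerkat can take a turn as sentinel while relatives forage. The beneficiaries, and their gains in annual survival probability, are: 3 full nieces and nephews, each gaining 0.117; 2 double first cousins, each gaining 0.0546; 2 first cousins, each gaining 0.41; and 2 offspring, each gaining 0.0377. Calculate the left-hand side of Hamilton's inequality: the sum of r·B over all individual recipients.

r to a full niece or nephew = 1/4 (full aunt/uncle↔niece/nephew: two paths of length 3 through the shared grandparent pair: r = 2·(1/2)^3 = 1/4).
r to a double first cousin = 1/4 (double first cousins share both grandparent pairs — four paths of length 4: r = 4·(1/2)^4 = 1/4).
r to a first cousin = 0.125 (first cousins share one grandparent pair — two paths of length 4: r = 2·(1/2)^4 = 1/8).
r to an offspring = 0.5 (one parent–offspring link: r = (1/2)^1 = 1/2).
Summing one r·B term per recipient: 3·0.25·0.117 + 2·0.25·0.0546 + 2·0.125·0.41 + 2·0.5·0.0377 = 0.25525.

0.25525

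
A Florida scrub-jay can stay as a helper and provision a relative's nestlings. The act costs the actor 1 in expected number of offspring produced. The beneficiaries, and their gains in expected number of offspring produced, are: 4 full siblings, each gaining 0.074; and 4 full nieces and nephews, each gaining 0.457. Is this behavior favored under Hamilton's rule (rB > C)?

Hamilton's rule: the trait is favored when the sum of r·B over every recipient exceeds the actor's cost C.
r to a full sibling = 1/2 (full sibs share both parents — two paths of length 2: r = 2·(1/2)^2 = 1/2).
r to a full niece or nephew = 0.25 (full aunt/uncle↔niece/nephew: two paths of length 3 through the shared grandparent pair: r = 2·(1/2)^3 = 1/4).
Summing one r·B term per recipient: 4·0.5·0.074 + 4·0.25·0.457 = 0.605.
0.605 < 1: the indirect benefit is less than the cost.

No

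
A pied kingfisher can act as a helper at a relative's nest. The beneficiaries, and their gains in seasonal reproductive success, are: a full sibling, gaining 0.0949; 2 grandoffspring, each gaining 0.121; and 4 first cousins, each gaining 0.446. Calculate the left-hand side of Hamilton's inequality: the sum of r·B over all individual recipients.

0.33095

r to a full sibling = 0.5 (full sibs share both parents — two paths of length 2: r = 2·(1/2)^2 = 1/2).
r to a grandoffspring = 1/4 (two parent–offspring links: r = (1/2)^2 = 1/4).
r to a first cousin = 1/8 (first cousins share one grandparent pair — two paths of length 4: r = 2·(1/2)^4 = 1/8).
Summing one r·B term per recipient: 1·0.5·0.0949 + 2·0.25·0.121 + 4·0.125·0.446 = 0.33095.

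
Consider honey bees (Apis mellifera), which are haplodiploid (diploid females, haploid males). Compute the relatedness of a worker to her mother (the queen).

One meiotic link between diploid queen and diploid daughter: r = 1/2.

0.5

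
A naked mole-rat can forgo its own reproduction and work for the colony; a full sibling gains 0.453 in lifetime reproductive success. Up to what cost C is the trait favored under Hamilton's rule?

0.2265

r to a full sibling = 0.5 (full sibs share both parents — two paths of length 2: r = 2·(1/2)^2 = 1/2).
Hamilton's rule: n·r·B > C, so the trait is favored while C < n·r·B = 1·0.5·0.453 = 0.2265.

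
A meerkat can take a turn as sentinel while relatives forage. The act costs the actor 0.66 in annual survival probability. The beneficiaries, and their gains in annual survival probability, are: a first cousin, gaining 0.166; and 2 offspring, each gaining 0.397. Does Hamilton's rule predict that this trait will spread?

Hamilton's rule: the trait is favored when the sum of r·B over every recipient exceeds the actor's cost C.
r to a first cousin = 1/8 (first cousins share one grandparent pair — two paths of length 4: r = 2·(1/2)^4 = 1/8).
r to an offspring = 1/2 (one parent–offspring link: r = (1/2)^1 = 1/2).
Summing one r·B term per recipient: 1·0.125·0.166 + 2·0.5·0.397 = 0.41775.
0.41775 < 0.66: the indirect benefit is less than the cost.

No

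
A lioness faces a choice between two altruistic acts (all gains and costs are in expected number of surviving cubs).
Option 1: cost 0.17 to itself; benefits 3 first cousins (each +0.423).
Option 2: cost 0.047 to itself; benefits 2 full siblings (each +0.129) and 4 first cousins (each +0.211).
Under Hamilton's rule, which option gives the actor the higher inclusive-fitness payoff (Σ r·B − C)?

Option 1: r to a first cousin = 0.125.
Option 1: Σ r·B − C = (3·0.125·0.423) − 0.17 = -0.011375.
Option 2: r to a full sibling = 0.5.
Option 2: r to a first cousin = 0.125.
Option 2: Σ r·B − C = (2·0.5·0.129 + 4·0.125·0.211) − 0.047 = 0.1875.
Option 2 has the higher net inclusive-fitness payoff.

Option 2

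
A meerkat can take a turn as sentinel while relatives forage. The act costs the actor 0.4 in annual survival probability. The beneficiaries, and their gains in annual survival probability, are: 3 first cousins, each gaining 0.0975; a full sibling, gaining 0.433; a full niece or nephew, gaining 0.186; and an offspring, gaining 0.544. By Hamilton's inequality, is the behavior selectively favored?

Hamilton's rule: the trait is favored when the sum of r·B over every recipient exceeds the actor's cost C.
r to a first cousin = 0.125 (first cousins share one grandparent pair — two paths of length 4: r = 2·(1/2)^4 = 1/8).
r to a full sibling = 1/2 (full sibs share both parents — two paths of length 2: r = 2·(1/2)^2 = 1/2).
r to a full niece or nephew = 0.25 (full aunt/uncle↔niece/nephew: two paths of length 3 through the shared grandparent pair: r = 2·(1/2)^3 = 1/4).
r to an offspring = 1/2 (one parent–offspring link: r = (1/2)^1 = 1/2).
Summing one r·B term per recipient: 3·0.125·0.0975 + 1·0.5·0.433 + 1·0.25·0.186 + 1·0.5·0.544 = 0.5715625.
0.5715625 > 0.4: the indirect benefit exceeds the cost.

Yes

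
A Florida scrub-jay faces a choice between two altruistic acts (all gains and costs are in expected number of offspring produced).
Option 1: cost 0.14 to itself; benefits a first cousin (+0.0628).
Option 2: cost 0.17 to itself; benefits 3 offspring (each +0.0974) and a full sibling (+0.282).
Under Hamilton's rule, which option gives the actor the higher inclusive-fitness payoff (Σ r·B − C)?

Option 1: r to a first cousin = 0.125.
Option 1: Σ r·B − C = (1·0.125·0.0628) − 0.14 = -0.13215.
Option 2: r to an offspring = 0.5.
Option 2: r to a full sibling = 0.5.
Option 2: Σ r·B − C = (3·0.5·0.0974 + 1·0.5·0.282) − 0.17 = 0.1171.
Option 2 has the higher net inclusive-fitness payoff.

Option 2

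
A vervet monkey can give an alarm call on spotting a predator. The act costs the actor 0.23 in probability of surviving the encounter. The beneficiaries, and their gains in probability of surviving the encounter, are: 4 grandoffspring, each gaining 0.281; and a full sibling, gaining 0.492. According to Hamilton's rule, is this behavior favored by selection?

Hamilton's rule: the trait is favored when the sum of r·B over every recipient exceeds the actor's cost C.
r to a grandoffspring = 0.25 (two parent–offspring links: r = (1/2)^2 = 1/4).
r to a full sibling = 1/2 (full sibs share both parents — two paths of length 2: r = 2·(1/2)^2 = 1/2).
Summing one r·B term per recipient: 4·0.25·0.281 + 1·0.5·0.492 = 0.527.
0.527 > 0.23: the indirect benefit exceeds the cost.

Yes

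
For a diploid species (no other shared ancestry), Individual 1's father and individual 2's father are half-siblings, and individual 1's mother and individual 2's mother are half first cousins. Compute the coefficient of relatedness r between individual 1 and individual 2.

Independent pedigree routes through distinct common ancestors add.
Individual 1 and individual 2 are related in two ways: half first cousins through their fathers (r = 1/16) and half second cousins through their mothers (r = 1/64).
r = 1/16 + 1/64 = 5/64 = 0.078125.

0.078125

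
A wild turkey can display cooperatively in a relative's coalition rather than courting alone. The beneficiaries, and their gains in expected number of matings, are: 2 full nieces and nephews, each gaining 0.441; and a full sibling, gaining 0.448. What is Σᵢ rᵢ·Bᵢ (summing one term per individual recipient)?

r to a full niece or nephew = 0.25 (full aunt/uncle↔niece/nephew: two paths of length 3 through the shared grandparent pair: r = 2·(1/2)^3 = 1/4).
r to a full sibling = 0.5 (full sibs share both parents — two paths of length 2: r = 2·(1/2)^2 = 1/2).
Summing one r·B term per recipient: 2·0.25·0.441 + 1·0.5·0.448 = 0.4445.

0.4445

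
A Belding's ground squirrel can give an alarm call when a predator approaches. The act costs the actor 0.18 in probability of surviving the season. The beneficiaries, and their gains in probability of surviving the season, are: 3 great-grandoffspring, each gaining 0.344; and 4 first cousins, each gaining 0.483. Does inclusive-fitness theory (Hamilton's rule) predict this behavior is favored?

Hamilton's rule: the trait is favored when the sum of r·B over every recipient exceeds the actor's cost C.
r to a great-grandoffspring = 1/8 (three parent–offspring links: r = (1/2)^3 = 1/8).
r to a first cousin = 0.125 (first cousins share one grandparent pair — two paths of length 4: r = 2·(1/2)^4 = 1/8).
Summing one r·B term per recipient: 3·0.125·0.344 + 4·0.125·0.483 = 0.3705.
0.3705 > 0.18: the indirect benefit exceeds the cost.

Yes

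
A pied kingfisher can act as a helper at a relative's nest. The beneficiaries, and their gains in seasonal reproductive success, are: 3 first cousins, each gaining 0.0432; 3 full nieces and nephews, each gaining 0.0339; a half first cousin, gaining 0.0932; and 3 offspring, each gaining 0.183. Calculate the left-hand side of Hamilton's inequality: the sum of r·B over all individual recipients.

0.32195

r to a first cousin = 1/8 (first cousins share one grandparent pair — two paths of length 4: r = 2·(1/2)^4 = 1/8).
r to a full niece or nephew = 0.25 (full aunt/uncle↔niece/nephew: two paths of length 3 through the shared grandparent pair: r = 2·(1/2)^3 = 1/4).
r to a half first cousin = 1/16 (half first cousins share one grandparent — one path of length 4: r = (1/2)^4 = 1/16).
r to an offspring = 0.5 (one parent–offspring link: r = (1/2)^1 = 1/2).
Summing one r·B term per recipient: 3·0.125·0.0432 + 3·0.25·0.0339 + 1·0.0625·0.0932 + 3·0.5·0.183 = 0.32195.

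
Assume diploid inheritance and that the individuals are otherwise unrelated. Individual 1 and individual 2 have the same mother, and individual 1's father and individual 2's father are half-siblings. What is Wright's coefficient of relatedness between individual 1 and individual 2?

0.3125

With two independent routes of shared ancestry, r is the sum of the two contributions.
Individual 1 and individual 2 are related in two ways: half-sibs through their shared mother (r = 1/4) and half first cousins through their fathers (r = 1/16).
r = 1/4 + 1/16 = 5/16 = 0.3125.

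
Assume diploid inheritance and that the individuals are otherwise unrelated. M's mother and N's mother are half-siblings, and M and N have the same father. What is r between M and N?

Independent pedigree routes through distinct common ancestors add.
M and N are related in two ways: half first cousins through their mothers (r = 1/16) and half-sibs through their shared father (r = 1/4).
r = 1/16 + 1/4 = 5/16 = 0.3125.

0.3125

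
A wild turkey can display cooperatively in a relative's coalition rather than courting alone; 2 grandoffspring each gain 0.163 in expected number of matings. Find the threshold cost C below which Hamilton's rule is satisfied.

r to a grandoffspring = 1/4 (two parent–offspring links: r = (1/2)^2 = 1/4).
Hamilton's rule: n·r·B > C, so the trait is favored while C < n·r·B = 2·0.25·0.163 = 0.0815.

0.0815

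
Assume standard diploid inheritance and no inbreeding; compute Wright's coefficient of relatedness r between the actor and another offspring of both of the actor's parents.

Each parent–offspring link contributes a factor of 1/2, and independent paths through distinct common ancestors add.
Full sibs share both parents — two paths of length 2: r = 2·(1/2)^2 = 1/2.

0.5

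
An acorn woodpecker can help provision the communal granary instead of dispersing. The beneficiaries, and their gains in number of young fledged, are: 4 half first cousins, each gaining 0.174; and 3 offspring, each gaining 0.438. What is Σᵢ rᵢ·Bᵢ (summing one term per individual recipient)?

0.7005

r to a half first cousin = 0.0625 (half first cousins share one grandparent — one path of length 4: r = (1/2)^4 = 1/16).
r to an offspring = 1/2 (one parent–offspring link: r = (1/2)^1 = 1/2).
Summing one r·B term per recipient: 4·0.0625·0.174 + 3·0.5·0.438 = 0.7005.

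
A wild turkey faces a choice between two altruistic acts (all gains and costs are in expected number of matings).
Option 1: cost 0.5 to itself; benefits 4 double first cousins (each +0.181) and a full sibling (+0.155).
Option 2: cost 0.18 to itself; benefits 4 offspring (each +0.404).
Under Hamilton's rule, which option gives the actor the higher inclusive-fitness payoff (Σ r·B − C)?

Option 1: r to a double first cousin = 0.25.
Option 1: r to a full sibling = 0.5.
Option 1: Σ r·B − C = (4·0.25·0.181 + 1·0.5·0.155) − 0.5 = -0.2415.
Option 2: r to an offspring = 0.5.
Option 2: Σ r·B − C = (4·0.5·0.404) − 0.18 = 0.628.
Option 2 has the higher net inclusive-fitness payoff.

Option 2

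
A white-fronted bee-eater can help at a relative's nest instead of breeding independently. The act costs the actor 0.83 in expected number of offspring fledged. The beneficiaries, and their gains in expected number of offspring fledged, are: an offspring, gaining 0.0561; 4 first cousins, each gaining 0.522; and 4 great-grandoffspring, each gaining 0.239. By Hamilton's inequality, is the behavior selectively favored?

Hamilton's rule: the trait is favored when the sum of r·B over every recipient exceeds the actor's cost C.
r to an offspring = 0.5 (one parent–offspring link: r = (1/2)^1 = 1/2).
r to a first cousin = 0.125 (first cousins share one grandparent pair — two paths of length 4: r = 2·(1/2)^4 = 1/8).
r to a great-grandoffspring = 0.125 (three parent–offspring links: r = (1/2)^3 = 1/8).
Summing one r·B term per recipient: 1·0.5·0.0561 + 4·0.125·0.522 + 4·0.125·0.239 = 0.40855.
0.40855 < 0.83: the indirect benefit is less than the cost.

No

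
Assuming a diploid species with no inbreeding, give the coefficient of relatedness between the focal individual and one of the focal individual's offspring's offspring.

Each parent–offspring link contributes a factor of 1/2, and independent paths through distinct common ancestors add.
Two parent–offspring links: r = (1/2)^2 = 1/4.

0.25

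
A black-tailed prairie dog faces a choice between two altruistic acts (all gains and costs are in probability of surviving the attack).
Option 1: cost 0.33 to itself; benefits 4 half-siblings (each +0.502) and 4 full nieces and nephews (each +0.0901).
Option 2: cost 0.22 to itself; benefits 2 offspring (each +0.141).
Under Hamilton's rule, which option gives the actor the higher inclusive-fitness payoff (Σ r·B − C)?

Option 1: r to a half-sibling = 0.25.
Option 1: r to a full niece or nephew = 0.25.
Option 1: Σ r·B − C = (4·0.25·0.502 + 4·0.25·0.0901) − 0.33 = 0.2621.
Option 2: r to an offspring = 0.5.
Option 2: Σ r·B − C = (2·0.5·0.141) − 0.22 = -0.079.
Option 1 has the higher net inclusive-fitness payoff.

Option 1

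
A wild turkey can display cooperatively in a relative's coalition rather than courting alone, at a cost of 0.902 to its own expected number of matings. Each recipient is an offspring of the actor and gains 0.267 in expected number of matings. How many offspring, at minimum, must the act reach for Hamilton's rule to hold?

7

r to an offspring = 1/2 (one parent–offspring link: r = (1/2)^1 = 1/2).
Hamilton's rule: n·r·B > C  ⇒  n > C/(r·B) = 0.902/(0.5·0.267) = 6.757.
The smallest integer exceeding 6.757 is 7.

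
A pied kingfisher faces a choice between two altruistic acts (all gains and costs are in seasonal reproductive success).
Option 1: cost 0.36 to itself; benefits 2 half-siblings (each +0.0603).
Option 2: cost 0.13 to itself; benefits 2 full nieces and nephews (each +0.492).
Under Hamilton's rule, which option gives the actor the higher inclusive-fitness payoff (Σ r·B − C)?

Option 1: r to a half-sibling = 0.25.
Option 1: Σ r·B − C = (2·0.25·0.0603) − 0.36 = -0.32985.
Option 2: r to a full niece or nephew = 0.25.
Option 2: Σ r·B − C = (2·0.25·0.492) − 0.13 = 0.116.
Option 2 has the higher net inclusive-fitness payoff.

Option 2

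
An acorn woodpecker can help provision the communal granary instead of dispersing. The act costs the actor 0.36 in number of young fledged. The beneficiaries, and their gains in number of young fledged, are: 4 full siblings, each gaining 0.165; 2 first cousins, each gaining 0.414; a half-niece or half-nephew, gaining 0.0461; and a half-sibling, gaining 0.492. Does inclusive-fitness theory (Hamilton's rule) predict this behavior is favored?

Hamilton's rule: the trait is favored when the sum of r·B over every recipient exceeds the actor's cost C.
r to a full sibling = 0.5 (full sibs share both parents — two paths of length 2: r = 2·(1/2)^2 = 1/2).
r to a first cousin = 0.125 (first cousins share one grandparent pair — two paths of length 4: r = 2·(1/2)^4 = 1/8).
r to a half-niece or half-nephew = 1/8 (half-aunt/uncle↔niece/nephew: one path of length 3: r = (1/2)^3 = 1/8).
r to a half-sibling = 1/4 (half-sibs share one parent — one path of length 2: r = (1/2)^2 = 1/4).
Summing one r·B term per recipient: 4·0.5·0.165 + 2·0.125·0.414 + 1·0.125·0.0461 + 1·0.25·0.492 = 0.5622625.
0.5622625 > 0.36: the indirect benefit exceeds the cost.

Yes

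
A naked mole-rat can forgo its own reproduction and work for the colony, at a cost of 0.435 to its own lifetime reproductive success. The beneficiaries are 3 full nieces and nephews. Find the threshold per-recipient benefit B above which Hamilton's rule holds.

0.58

r to a full niece or nephew = 1/4 (full aunt/uncle↔niece/nephew: two paths of length 3 through the shared grandparent pair: r = 2·(1/2)^3 = 1/4).
Hamilton's rule with n recipients of equal r: n·r·B > C, so B > C/(n·r) = 0.435/(3·0.25) = 0.58.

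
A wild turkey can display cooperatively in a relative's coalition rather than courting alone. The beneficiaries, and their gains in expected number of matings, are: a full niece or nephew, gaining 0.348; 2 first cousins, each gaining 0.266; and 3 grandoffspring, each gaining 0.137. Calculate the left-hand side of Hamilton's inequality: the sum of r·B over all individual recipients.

r to a full niece or nephew = 1/4 (full aunt/uncle↔niece/nephew: two paths of length 3 through the shared grandparent pair: r = 2·(1/2)^3 = 1/4).
r to a first cousin = 1/8 (first cousins share one grandparent pair — two paths of length 4: r = 2·(1/2)^4 = 1/8).
r to a grandoffspring = 0.25 (two parent–offspring links: r = (1/2)^2 = 1/4).
Summing one r·B term per recipient: 1·0.25·0.348 + 2·0.125·0.266 + 3·0.25·0.137 = 0.25625.

0.25625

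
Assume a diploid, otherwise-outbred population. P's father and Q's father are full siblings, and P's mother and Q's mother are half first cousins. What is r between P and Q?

0.140625

Independent pedigree routes through distinct common ancestors add.
P and Q are related in two ways: first cousins through their fathers (r = 1/8) and half second cousins through their mothers (r = 1/64).
r = 1/8 + 1/64 = 9/64 = 0.140625.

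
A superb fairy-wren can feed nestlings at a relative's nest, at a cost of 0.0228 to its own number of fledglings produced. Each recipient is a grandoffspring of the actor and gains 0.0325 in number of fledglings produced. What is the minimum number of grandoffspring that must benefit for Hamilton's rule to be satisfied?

r to a grandoffspring = 1/4 (two parent–offspring links: r = (1/2)^2 = 1/4).
Hamilton's rule: n·r·B > C  ⇒  n > C/(r·B) = 0.0228/(0.25·0.0325) = 2.806.
The smallest integer exceeding 2.806 is 3.

3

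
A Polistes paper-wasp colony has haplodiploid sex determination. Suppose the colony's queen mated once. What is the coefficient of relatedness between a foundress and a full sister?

Haplodiploid full sisters inherit their father's entire haploid genome identically (contributing 1/2) and on average half of their mother's contribution (1/2 · 1/2 = 1/4); r = 1/2 + 1/4 = 3/4.

0.75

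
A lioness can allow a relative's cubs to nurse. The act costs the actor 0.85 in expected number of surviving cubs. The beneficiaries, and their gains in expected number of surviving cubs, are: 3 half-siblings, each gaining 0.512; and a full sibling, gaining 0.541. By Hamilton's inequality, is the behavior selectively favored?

Hamilton's rule: the trait is favored when the sum of r·B over every recipient exceeds the actor's cost C.
r to a half-sibling = 1/4 (half-sibs share one parent — one path of length 2: r = (1/2)^2 = 1/4).
r to a full sibling = 0.5 (full sibs share both parents — two paths of length 2: r = 2·(1/2)^2 = 1/2).
Summing one r·B term per recipient: 3·0.25·0.512 + 1·0.5·0.541 = 0.6545.
0.6545 < 0.85: the indirect benefit is less than the cost.

No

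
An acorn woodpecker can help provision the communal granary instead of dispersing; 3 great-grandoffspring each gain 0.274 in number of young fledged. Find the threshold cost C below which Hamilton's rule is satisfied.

r to a great-grandoffspring = 1/8 (three parent–offspring links: r = (1/2)^3 = 1/8).
Hamilton's rule: n·r·B > C, so the trait is favored while C < n·r·B = 3·0.125·0.274 = 0.10275.

0.10275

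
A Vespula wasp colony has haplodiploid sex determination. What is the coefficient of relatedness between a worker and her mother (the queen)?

One meiotic link between diploid queen and diploid daughter: r = 1/2.

0.5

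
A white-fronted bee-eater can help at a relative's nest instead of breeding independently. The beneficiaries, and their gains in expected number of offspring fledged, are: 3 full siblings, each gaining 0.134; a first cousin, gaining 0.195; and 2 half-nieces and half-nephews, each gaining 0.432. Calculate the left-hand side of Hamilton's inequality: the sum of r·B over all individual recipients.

r to a full sibling = 0.5 (full sibs share both parents — two paths of length 2: r = 2·(1/2)^2 = 1/2).
r to a first cousin = 0.125 (first cousins share one grandparent pair — two paths of length 4: r = 2·(1/2)^4 = 1/8).
r to a half-niece or half-nephew = 1/8 (half-aunt/uncle↔niece/nephew: one path of length 3: r = (1/2)^3 = 1/8).
Summing one r·B term per recipient: 3·0.5·0.134 + 1·0.125·0.195 + 2·0.125·0.432 = 0.333375.

0.333375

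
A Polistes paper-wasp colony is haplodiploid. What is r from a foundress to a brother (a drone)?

0.25

Her haploid brother carries none of their father's genes and a random half of their mother's genome; that half matches the maternal half of her own genome with probability 1/2: r = 1/2 · 1/2 = 1/4.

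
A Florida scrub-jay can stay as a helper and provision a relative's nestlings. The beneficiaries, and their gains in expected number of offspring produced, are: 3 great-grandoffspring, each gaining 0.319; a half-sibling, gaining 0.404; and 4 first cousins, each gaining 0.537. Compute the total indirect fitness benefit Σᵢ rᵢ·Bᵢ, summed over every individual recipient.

0.489125

r to a great-grandoffspring = 1/8 (three parent–offspring links: r = (1/2)^3 = 1/8).
r to a half-sibling = 1/4 (half-sibs share one parent — one path of length 2: r = (1/2)^2 = 1/4).
r to a first cousin = 1/8 (first cousins share one grandparent pair — two paths of length 4: r = 2·(1/2)^4 = 1/8).
Summing one r·B term per recipient: 3·0.125·0.319 + 1·0.25·0.404 + 4·0.125·0.537 = 0.489125.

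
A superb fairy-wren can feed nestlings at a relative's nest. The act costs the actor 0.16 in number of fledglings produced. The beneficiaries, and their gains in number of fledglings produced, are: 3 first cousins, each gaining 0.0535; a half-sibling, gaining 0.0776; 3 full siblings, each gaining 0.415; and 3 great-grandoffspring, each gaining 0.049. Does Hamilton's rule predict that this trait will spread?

Yes

Hamilton's rule: the trait is favored when the sum of r·B over every recipient exceeds the actor's cost C.
r to a first cousin = 0.125 (first cousins share one grandparent pair — two paths of length 4: r = 2·(1/2)^4 = 1/8).
r to a half-sibling = 0.25 (half-sibs share one parent — one path of length 2: r = (1/2)^2 = 1/4).
r to a full sibling = 1/2 (full sibs share both parents — two paths of length 2: r = 2·(1/2)^2 = 1/2).
r to a great-grandoffspring = 0.125 (three parent–offspring links: r = (1/2)^3 = 1/8).
Summing one r·B term per recipient: 3·0.125·0.0535 + 1·0.25·0.0776 + 3·0.5·0.415 + 3·0.125·0.049 = 0.6803375.
0.6803375 > 0.16: the indirect benefit exceeds the cost.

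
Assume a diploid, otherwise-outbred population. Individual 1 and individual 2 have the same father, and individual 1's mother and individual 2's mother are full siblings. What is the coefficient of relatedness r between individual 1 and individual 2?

With two independent routes of shared ancestry, r is the sum of the two contributions.
Individual 1 and individual 2 are related in two ways: half-sibs through their shared father (r = 1/4) and first cousins through their mothers (r = 1/8).
r = 1/4 + 1/8 = 3/8 = 0.375.

0.375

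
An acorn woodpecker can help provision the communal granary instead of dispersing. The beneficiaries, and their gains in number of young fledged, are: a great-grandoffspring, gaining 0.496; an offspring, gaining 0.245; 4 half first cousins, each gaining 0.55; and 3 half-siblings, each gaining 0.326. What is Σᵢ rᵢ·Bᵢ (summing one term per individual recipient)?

r to a great-grandoffspring = 0.125 (three parent–offspring links: r = (1/2)^3 = 1/8).
r to an offspring = 0.5 (one parent–offspring link: r = (1/2)^1 = 1/2).
r to a half first cousin = 1/16 (half first cousins share one grandparent — one path of length 4: r = (1/2)^4 = 1/16).
r to a half-sibling = 0.25 (half-sibs share one parent — one path of length 2: r = (1/2)^2 = 1/4).
Summing one r·B term per recipient: 1·0.125·0.496 + 1·0.5·0.245 + 4·0.0625·0.55 + 3·0.25·0.326 = 0.5665.

0.5665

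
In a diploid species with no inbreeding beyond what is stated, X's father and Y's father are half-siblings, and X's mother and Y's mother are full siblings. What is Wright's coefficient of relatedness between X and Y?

0.1875

With two independent routes of shared ancestry, r is the sum of the two contributions.
X and Y are related in two ways: half first cousins through their fathers (r = 1/16) and first cousins through their mothers (r = 1/8).
r = 1/16 + 1/8 = 3/16 = 0.1875.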